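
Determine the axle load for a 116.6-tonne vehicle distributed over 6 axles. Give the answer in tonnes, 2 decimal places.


Load per axle = total weight / number of axles
Load = 116.6 / 6
Load = 19.43 tonnes

19.43


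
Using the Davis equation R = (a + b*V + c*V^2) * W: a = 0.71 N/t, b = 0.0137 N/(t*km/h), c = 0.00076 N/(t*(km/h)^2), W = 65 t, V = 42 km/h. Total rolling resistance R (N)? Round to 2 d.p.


b*V = 0.0137 * 42 = 0.5754
c*V^2 = 0.00076 * 1764 = 1.34064
R_per_t = 0.71 + 0.5754 + 1.34064 = 2.62604 N/t
R_total = 2.62604 * 65 = 170.69 N

170.69


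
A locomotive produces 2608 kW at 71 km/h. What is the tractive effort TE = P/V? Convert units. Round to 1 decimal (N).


Convert: P = 2608 kW = 2608000 W
V = 71 / 3.6 = 19.7222 m/s
TE = 2608000 / 19.7222
TE = 132236.6 N

132236.6


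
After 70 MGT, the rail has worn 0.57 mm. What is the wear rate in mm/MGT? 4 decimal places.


Wear rate = total wear / cumulative tonnage
Rate = 0.57 / 70
Rate = 0.0081 mm/MGT

0.0081


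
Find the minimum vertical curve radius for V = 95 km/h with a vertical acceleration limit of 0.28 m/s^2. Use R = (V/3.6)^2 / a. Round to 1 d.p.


Convert speed: V = 95 / 3.6 = 26.3889 m/s
V^2 = 696.3735 m^2/s^2
R_v = 696.3735 / 0.28
R_v = 2487.0 m

2487.0


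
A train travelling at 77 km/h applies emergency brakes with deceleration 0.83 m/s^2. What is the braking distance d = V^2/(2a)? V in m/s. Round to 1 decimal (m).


Convert speed: V = 77 / 3.6 = 21.3889 m/s
V^2 = 457.4846
d = 457.4846 / (2 * 0.83)
d = 457.4846 / 1.66
d = 275.6 m

275.6


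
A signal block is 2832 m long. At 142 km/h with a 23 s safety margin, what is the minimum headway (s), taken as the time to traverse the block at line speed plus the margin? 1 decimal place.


V = 142 / 3.6 = 39.4444 m/s
Block traversal time = 2832 / 39.4444 = 71.7972 s
Headway = 71.7972 + 23
Headway = 94.8 s

94.8


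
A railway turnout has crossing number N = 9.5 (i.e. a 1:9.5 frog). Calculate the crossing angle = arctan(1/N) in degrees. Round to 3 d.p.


1/N = 1/9.5 = 0.105263
angle = arctan(0.105263) = 0.104877 rad
angle = 0.104877 * 180/pi = 6.009 degrees

6.009


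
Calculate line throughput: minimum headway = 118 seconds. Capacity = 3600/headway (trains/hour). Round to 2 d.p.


Capacity = 3600 / headway
Capacity = 3600 / 118
Capacity = 30.51 trains/hour

30.51


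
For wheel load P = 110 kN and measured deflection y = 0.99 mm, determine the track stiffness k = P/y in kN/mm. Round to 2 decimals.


Track stiffness k = P / y
k = 110 / 0.99
k = 111.11 kN/mm

111.11


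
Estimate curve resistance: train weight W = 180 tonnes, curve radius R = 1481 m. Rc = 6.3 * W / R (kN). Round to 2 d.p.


Rc = 6.3 * W / R
Rc = 6.3 * 180 / 1481
Rc = 1134.0 / 1481
Rc = 0.77 kN

0.77


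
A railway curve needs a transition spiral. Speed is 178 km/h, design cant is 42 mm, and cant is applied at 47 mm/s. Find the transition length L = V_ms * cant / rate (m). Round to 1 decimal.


Convert speed: V = 178 / 3.6 = 49.4444 m/s
L = 49.4444 * 42 / 47
L = 2076.6667 / 47
L = 44.2 m

44.2


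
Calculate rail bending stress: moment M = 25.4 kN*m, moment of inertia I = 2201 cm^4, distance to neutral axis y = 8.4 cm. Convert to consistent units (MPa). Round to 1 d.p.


Convert units:
M = 25.4 kN*m = 25400000 N*mm
y = 8.4 cm = 84 mm
I = 2201 cm^4 = 22010000 mm^4
sigma = 25400000 * 84 / 22010000
sigma = 96.9 MPa

96.9


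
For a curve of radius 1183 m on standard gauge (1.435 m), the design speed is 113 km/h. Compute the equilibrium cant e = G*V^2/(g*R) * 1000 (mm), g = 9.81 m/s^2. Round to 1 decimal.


Convert speed: V = 113 / 3.6 = 31.3889 m/s
Apply formula: e = 1.435 * 31.3889^2 / (9.81 * 1183)
e = 1.435 * 985.2623 / 11605.23
e = 0.121829 m = 121.8 mm

121.8


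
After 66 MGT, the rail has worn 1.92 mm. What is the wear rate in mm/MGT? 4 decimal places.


Wear rate = total wear / cumulative tonnage
Rate = 1.92 / 66
Rate = 0.0291 mm/MGT

0.0291


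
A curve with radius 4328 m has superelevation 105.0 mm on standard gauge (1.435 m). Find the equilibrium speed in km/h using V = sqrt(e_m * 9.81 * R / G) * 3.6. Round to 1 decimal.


Convert cant: e = 105.0 mm = 0.1050 m
V_ms = sqrt(0.1050 * 9.81 * 4328 / 1.435)
V_ms = sqrt(3106.659512) = 55.7374 m/s
V = 55.7374 * 3.6 = 200.7 km/h

200.7


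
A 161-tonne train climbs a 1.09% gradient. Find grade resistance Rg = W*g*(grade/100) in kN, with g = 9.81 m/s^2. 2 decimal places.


Rg = W * 9.81 * grade / 100
Rg = 161 * 9.81 * 1.09 / 100
Rg = 1579.41 * 0.0109
Rg = 17.22 kN

17.22


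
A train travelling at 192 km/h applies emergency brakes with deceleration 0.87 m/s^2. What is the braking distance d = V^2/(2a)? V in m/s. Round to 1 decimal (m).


Convert speed: V = 192 / 3.6 = 53.3333 m/s
V^2 = 2844.4444
d = 2844.4444 / (2 * 0.87)
d = 2844.4444 / 1.74
d = 1634.7 m

1634.7


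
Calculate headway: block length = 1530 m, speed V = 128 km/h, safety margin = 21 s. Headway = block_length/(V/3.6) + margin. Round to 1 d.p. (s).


V = 128 / 3.6 = 35.5556 m/s
Block traversal time = 1530 / 35.5556 = 43.0312 s
Headway = 43.0312 + 21
Headway = 64.0 s

64.0


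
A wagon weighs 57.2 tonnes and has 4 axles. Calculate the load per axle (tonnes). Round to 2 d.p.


Load per axle = total weight / number of axles
Load = 57.2 / 4
Load = 14.30 tonnes

14.30


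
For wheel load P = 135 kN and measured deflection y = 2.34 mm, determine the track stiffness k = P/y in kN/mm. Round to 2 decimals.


Track stiffness k = P / y
k = 135 / 2.34
k = 57.69 kN/mm

57.69


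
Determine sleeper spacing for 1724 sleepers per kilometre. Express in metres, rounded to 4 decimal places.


Spacing = 1000 m / number of sleepers
Spacing = 1000 / 1724
Spacing = 0.5800 m

0.5800


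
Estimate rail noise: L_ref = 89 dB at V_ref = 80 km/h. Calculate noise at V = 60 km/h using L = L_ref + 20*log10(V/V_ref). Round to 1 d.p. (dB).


V/V_ref = 60 / 80 = 0.75
log10(0.75) = -0.124939
20 * -0.124939 = -2.4988
L = 89 + -2.4988 = 86.5 dB

86.5


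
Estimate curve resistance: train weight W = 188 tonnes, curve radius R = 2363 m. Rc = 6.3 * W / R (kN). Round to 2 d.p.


Rc = 6.3 * W / R
Rc = 6.3 * 188 / 2363
Rc = 1184.4 / 2363
Rc = 0.50 kN

0.50


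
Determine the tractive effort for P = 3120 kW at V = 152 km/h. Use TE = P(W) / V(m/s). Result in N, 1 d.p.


Convert: P = 3120 kW = 3120000 W
V = 152 / 3.6 = 42.2222 m/s
TE = 3120000 / 42.2222
TE = 73894.7 N

73894.7


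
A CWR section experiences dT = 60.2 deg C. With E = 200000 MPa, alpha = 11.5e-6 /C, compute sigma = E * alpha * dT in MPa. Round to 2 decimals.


sigma = E * alpha * dT
sigma = 200000 * 11.5e-6 * 60.2
sigma = 2.3 * 60.2
sigma = 138.46 MPa

138.46


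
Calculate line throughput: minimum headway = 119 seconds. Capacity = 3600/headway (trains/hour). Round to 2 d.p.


Capacity = 3600 / headway
Capacity = 3600 / 119
Capacity = 30.25 trains/hour

30.25


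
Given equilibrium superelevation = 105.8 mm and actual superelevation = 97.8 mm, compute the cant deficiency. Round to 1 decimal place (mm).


Cant deficiency = equilibrium cant - actual cant
CD = 105.8 - 97.8
CD = 8.0 mm

8.0


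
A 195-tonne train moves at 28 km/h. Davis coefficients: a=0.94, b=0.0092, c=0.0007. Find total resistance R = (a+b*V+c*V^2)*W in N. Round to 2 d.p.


b*V = 0.0092 * 28 = 0.2576
c*V^2 = 0.0007 * 784 = 0.5488
R_per_t = 0.94 + 0.2576 + 0.5488 = 1.7464 N/t
R_total = 1.7464 * 195 = 340.55 N

340.55


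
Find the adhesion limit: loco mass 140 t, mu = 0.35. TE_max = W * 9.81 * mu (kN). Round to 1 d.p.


TE_max = W * g * mu
TE_max = 140 * 9.81 * 0.35
TE_max = 1373.4 * 0.35
TE_max = 480.7 kN

480.7


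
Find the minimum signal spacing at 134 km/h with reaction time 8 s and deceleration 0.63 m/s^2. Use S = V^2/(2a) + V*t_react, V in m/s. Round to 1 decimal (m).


V = 134 / 3.6 = 37.2222 m/s
Braking distance = 37.2222^2 / (2*0.63) = 1099.5983 m
Sighting distance = 37.2222 * 8 = 297.7778 m
S = 1099.5983 + 297.7778 = 1397.4 m

1397.4


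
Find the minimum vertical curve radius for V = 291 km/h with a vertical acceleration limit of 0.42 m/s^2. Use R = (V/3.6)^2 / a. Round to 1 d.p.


Convert speed: V = 291 / 3.6 = 80.8333 m/s
V^2 = 6534.0278 m^2/s^2
R_v = 6534.0278 / 0.42
R_v = 15557.2 m

15557.2


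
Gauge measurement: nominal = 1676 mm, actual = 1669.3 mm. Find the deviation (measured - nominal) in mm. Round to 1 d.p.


Deviation = measured - nominal
Deviation = 1669.3 - 1676
Deviation = -6.7 mm

-6.7


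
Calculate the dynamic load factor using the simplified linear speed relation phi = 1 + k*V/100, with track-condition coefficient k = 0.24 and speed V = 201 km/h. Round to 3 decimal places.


phi = 1 + k * V / 100
phi = 1 + 0.24 * 201 / 100
phi = 1 + 0.4824
phi = 1.482

1.482


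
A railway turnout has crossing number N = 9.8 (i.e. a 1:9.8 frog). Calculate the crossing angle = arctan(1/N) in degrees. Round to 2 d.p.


1/N = 1/9.8 = 0.102041
angle = arctan(0.102041) = 0.101689 rad
angle = 0.101689 * 180/pi = 5.83 degrees

5.83


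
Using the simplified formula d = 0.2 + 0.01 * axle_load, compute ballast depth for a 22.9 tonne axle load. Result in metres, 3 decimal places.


d = 0.2 + 0.01 * 22.9
d = 0.2 + 0.229
d = 0.429 m

0.429


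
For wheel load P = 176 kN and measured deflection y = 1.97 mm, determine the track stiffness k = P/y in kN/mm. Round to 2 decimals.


Track stiffness k = P / y
k = 176 / 1.97
k = 89.34 kN/mm

89.34


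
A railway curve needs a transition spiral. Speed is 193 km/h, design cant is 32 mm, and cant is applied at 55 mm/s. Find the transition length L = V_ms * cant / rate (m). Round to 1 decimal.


Convert speed: V = 193 / 3.6 = 53.6111 m/s
L = 53.6111 * 32 / 55
L = 1715.5556 / 55
L = 31.2 m

31.2


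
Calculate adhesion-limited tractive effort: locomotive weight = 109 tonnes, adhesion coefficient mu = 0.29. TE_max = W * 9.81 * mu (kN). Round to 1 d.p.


TE_max = W * g * mu
TE_max = 109 * 9.81 * 0.29
TE_max = 1069.29 * 0.29
TE_max = 310.1 kN

310.1


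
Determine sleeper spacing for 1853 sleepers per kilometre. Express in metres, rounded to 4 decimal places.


Spacing = 1000 m / number of sleepers
Spacing = 1000 / 1853
Spacing = 0.5397 m

0.5397


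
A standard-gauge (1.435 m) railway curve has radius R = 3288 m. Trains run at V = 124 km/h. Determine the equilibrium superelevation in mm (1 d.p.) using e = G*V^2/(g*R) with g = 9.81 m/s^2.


Convert speed: V = 124 / 3.6 = 34.4444 m/s
Apply formula: e = 1.435 * 34.4444^2 / (9.81 * 3288)
e = 1.435 * 1186.4198 / 32255.28
e = 0.052782 m = 52.8 mm

52.8


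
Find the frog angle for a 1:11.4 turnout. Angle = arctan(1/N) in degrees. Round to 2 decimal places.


1/N = 1/11.4 = 0.087719
angle = arctan(0.087719) = 0.087495 rad
angle = 0.087495 * 180/pi = 5.01 degrees

5.01


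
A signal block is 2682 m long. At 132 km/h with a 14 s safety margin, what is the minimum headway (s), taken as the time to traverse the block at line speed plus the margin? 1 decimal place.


V = 132 / 3.6 = 36.6667 m/s
Block traversal time = 2682 / 36.6667 = 73.1455 s
Headway = 73.1455 + 14
Headway = 87.1 s

87.1


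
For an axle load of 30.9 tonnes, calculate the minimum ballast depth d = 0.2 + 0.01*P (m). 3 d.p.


d = 0.2 + 0.01 * 30.9
d = 0.2 + 0.309
d = 0.509 m

0.509


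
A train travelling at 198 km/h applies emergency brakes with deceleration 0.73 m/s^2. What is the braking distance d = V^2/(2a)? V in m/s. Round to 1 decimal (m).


Convert speed: V = 198 / 3.6 = 55.0 m/s
V^2 = 3025.0
d = 3025.0 / (2 * 0.73)
d = 3025.0 / 1.46
d = 2071.9 m

2071.9


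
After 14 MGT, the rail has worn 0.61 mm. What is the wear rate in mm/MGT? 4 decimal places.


Wear rate = total wear / cumulative tonnage
Rate = 0.61 / 14
Rate = 0.0436 mm/MGT

0.0436


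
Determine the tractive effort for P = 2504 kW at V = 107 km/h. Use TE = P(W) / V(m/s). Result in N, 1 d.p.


Convert: P = 2504 kW = 2504000 W
V = 107 / 3.6 = 29.7222 m/s
TE = 2504000 / 29.7222
TE = 84246.7 N

84246.7


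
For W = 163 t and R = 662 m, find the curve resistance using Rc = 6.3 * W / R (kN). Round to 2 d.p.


Rc = 6.3 * W / R
Rc = 6.3 * 163 / 662
Rc = 1026.9 / 662
Rc = 1.55 kN

1.55


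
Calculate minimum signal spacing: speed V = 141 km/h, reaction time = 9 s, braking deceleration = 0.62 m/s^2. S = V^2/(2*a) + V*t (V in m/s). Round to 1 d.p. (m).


V = 141 / 3.6 = 39.1667 m/s
Braking distance = 39.1667^2 / (2*0.62) = 1237.1192 m
Sighting distance = 39.1667 * 9 = 352.5 m
S = 1237.1192 + 352.5 = 1589.6 m

1589.6


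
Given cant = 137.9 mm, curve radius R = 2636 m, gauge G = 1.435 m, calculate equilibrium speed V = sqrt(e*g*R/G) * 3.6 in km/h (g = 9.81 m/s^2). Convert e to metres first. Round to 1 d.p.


Convert cant: e = 137.9 mm = 0.1379 m
V_ms = sqrt(0.1379 * 9.81 * 2636 / 1.435)
V_ms = sqrt(2485.002205) = 49.8498 m/s
V = 49.8498 * 3.6 = 179.5 km/h

179.5


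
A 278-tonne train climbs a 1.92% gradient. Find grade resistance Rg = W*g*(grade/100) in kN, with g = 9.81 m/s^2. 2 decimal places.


Rg = W * 9.81 * grade / 100
Rg = 278 * 9.81 * 1.92 / 100
Rg = 2727.18 * 0.0192
Rg = 52.36 kN

52.36


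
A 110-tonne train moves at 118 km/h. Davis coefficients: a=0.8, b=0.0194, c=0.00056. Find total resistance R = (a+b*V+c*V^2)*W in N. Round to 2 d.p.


b*V = 0.0194 * 118 = 2.2892
c*V^2 = 0.00056 * 13924 = 7.79744
R_per_t = 0.8 + 2.2892 + 7.79744 = 10.88664 N/t
R_total = 10.88664 * 110 = 1197.53 N

1197.53


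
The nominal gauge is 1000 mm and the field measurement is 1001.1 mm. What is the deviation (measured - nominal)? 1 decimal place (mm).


Deviation = measured - nominal
Deviation = 1001.1 - 1000
Deviation = 1.1 mm

1.1


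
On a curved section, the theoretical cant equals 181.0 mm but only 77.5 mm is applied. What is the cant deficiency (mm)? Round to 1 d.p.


Cant deficiency = equilibrium cant - actual cant
CD = 181.0 - 77.5
CD = 103.5 mm

103.5


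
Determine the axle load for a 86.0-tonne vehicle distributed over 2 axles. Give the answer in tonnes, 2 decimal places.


Load per axle = total weight / number of axles
Load = 86.0 / 2
Load = 43.00 tonnes

43.00


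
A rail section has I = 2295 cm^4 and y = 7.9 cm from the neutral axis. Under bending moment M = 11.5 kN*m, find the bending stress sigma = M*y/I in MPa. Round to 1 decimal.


Convert units:
M = 11.5 kN*m = 11500000 N*mm
y = 7.9 cm = 79 mm
I = 2295 cm^4 = 22950000 mm^4
sigma = 11500000 * 79 / 22950000
sigma = 39.6 MPa

39.6


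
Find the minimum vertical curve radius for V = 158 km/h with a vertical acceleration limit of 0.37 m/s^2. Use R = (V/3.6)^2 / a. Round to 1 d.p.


Convert speed: V = 158 / 3.6 = 43.8889 m/s
V^2 = 1926.2346 m^2/s^2
R_v = 1926.2346 / 0.37
R_v = 5206.0 m

5206.0


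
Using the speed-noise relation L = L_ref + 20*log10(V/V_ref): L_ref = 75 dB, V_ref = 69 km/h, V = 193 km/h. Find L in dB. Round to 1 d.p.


V/V_ref = 193 / 69 = 2.797101
log10(2.797101) = 0.446708
20 * 0.446708 = 8.9342
L = 75 + 8.9342 = 83.9 dB

83.9


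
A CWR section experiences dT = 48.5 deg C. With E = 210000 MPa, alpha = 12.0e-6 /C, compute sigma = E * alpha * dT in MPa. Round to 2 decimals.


sigma = E * alpha * dT
sigma = 210000 * 12.0e-6 * 48.5
sigma = 2.52 * 48.5
sigma = 122.22 MPa

122.22


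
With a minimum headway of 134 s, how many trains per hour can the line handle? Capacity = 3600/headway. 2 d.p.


Capacity = 3600 / headway
Capacity = 3600 / 134
Capacity = 26.87 trains/hour

26.87


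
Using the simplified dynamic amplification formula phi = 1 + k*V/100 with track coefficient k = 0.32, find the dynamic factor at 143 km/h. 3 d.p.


phi = 1 + k * V / 100
phi = 1 + 0.32 * 143 / 100
phi = 1 + 0.4576
phi = 1.458

1.458


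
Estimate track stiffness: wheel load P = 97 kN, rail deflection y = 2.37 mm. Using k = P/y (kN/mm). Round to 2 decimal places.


Track stiffness k = P / y
k = 97 / 2.37
k = 40.93 kN/mm

40.93


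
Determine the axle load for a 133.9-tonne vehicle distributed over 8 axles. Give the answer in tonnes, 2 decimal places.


Load per axle = total weight / number of axles
Load = 133.9 / 8
Load = 16.74 tonnes

16.74


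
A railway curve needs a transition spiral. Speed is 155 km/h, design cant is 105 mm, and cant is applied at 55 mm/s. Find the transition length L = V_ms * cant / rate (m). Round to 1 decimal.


Convert speed: V = 155 / 3.6 = 43.0556 m/s
L = 43.0556 * 105 / 55
L = 4520.8333 / 55
L = 82.2 m

82.2


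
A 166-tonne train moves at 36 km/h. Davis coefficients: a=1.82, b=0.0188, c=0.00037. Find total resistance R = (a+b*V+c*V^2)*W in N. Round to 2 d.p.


b*V = 0.0188 * 36 = 0.6768
c*V^2 = 0.00037 * 1296 = 0.47952
R_per_t = 1.82 + 0.6768 + 0.47952 = 2.97632 N/t
R_total = 2.97632 * 166 = 494.07 N

494.07


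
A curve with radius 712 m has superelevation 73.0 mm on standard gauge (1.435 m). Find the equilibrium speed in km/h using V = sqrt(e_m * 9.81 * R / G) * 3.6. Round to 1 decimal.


Convert cant: e = 73.0 mm = 0.0730 m
V_ms = sqrt(0.0730 * 9.81 * 712 / 1.435)
V_ms = sqrt(355.320251) = 18.8499 m/s
V = 18.8499 * 3.6 = 67.9 km/h

67.9


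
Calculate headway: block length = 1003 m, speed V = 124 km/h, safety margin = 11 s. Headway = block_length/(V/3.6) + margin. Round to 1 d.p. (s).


V = 124 / 3.6 = 34.4444 m/s
Block traversal time = 1003 / 34.4444 = 29.1194 s
Headway = 29.1194 + 11
Headway = 40.1 s

40.1


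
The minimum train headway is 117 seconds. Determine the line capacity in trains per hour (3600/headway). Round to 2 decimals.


Capacity = 3600 / headway
Capacity = 3600 / 117
Capacity = 30.77 trains/hour

30.77


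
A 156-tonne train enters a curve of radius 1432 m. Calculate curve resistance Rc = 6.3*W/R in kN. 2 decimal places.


Rc = 6.3 * W / R
Rc = 6.3 * 156 / 1432
Rc = 982.8 / 1432
Rc = 0.69 kN

0.69


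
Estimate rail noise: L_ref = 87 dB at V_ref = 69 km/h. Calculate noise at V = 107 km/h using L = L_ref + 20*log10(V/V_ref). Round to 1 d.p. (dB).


V/V_ref = 107 / 69 = 1.550725
log10(1.550725) = 0.190535
20 * 0.190535 = 3.8107
L = 87 + 3.8107 = 90.8 dB

90.8


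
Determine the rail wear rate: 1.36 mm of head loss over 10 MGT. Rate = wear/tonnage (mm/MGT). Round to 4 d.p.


Wear rate = total wear / cumulative tonnage
Rate = 1.36 / 10
Rate = 0.1360 mm/MGT

0.1360


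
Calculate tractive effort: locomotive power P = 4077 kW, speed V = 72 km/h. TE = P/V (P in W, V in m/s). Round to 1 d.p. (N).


Convert: P = 4077 kW = 4077000 W
V = 72 / 3.6 = 20.0 m/s
TE = 4077000 / 20.0
TE = 203850.0 N

203850.0


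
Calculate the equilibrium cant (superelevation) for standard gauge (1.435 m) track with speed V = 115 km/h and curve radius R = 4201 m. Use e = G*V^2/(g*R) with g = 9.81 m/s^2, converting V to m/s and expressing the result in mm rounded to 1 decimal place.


Convert speed: V = 115 / 3.6 = 31.9444 m/s
Apply formula: e = 1.435 * 31.9444^2 / (9.81 * 4201)
e = 1.435 * 1020.4475 / 41211.81
e = 0.035532 m = 35.5 mm

35.5


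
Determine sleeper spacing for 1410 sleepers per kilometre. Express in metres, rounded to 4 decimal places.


Spacing = 1000 m / number of sleepers
Spacing = 1000 / 1410
Spacing = 0.7092 m

0.7092


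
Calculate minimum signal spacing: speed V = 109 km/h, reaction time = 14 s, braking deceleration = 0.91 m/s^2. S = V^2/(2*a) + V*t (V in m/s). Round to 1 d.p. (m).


V = 109 / 3.6 = 30.2778 m/s
Braking distance = 30.2778^2 / (2*0.91) = 503.7054 m
Sighting distance = 30.2778 * 14 = 423.8889 m
S = 503.7054 + 423.8889 = 927.6 m

927.6


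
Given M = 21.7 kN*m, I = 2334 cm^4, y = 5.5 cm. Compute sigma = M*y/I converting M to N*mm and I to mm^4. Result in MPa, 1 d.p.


Convert units:
M = 21.7 kN*m = 21700000 N*mm
y = 5.5 cm = 55 mm
I = 2334 cm^4 = 23340000 mm^4
sigma = 21700000 * 55 / 23340000
sigma = 51.1 MPa

51.1


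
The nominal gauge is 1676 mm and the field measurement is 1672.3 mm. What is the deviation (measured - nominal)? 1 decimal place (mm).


Deviation = measured - nominal
Deviation = 1672.3 - 1676
Deviation = -3.7 mm

-3.7


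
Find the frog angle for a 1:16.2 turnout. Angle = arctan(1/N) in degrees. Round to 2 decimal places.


1/N = 1/16.2 = 0.061728
angle = arctan(0.061728) = 0.06165 rad
angle = 0.06165 * 180/pi = 3.53 degrees

3.53


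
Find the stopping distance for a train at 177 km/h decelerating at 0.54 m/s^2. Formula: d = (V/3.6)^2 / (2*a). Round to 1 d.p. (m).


Convert speed: V = 177 / 3.6 = 49.1667 m/s
V^2 = 2417.3611
d = 2417.3611 / (2 * 0.54)
d = 2417.3611 / 1.08
d = 2238.3 m

2238.3


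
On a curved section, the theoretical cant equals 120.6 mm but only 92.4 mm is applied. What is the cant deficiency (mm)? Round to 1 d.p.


Cant deficiency = equilibrium cant - actual cant
CD = 120.6 - 92.4
CD = 28.2 mm

28.2


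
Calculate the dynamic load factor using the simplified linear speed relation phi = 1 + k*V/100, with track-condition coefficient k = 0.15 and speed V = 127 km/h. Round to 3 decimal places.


phi = 1 + k * V / 100
phi = 1 + 0.15 * 127 / 100
phi = 1 + 0.1905
phi = 1.191

1.191


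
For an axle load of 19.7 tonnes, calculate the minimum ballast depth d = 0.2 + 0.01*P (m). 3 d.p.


d = 0.2 + 0.01 * 19.7
d = 0.2 + 0.197
d = 0.397 m

0.397


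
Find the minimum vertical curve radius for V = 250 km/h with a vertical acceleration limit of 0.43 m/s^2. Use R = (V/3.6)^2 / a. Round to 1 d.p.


Convert speed: V = 250 / 3.6 = 69.4444 m/s
V^2 = 4822.5309 m^2/s^2
R_v = 4822.5309 / 0.43
R_v = 11215.2 m

11215.2


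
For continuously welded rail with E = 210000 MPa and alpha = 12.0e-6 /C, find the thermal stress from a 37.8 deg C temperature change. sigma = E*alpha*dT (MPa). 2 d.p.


sigma = E * alpha * dT
sigma = 210000 * 12.0e-6 * 37.8
sigma = 2.52 * 37.8
sigma = 95.26 MPa

95.26


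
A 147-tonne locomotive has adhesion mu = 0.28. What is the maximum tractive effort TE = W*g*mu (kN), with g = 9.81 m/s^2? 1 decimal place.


TE_max = W * g * mu
TE_max = 147 * 9.81 * 0.28
TE_max = 1442.07 * 0.28
TE_max = 403.8 kN

403.8


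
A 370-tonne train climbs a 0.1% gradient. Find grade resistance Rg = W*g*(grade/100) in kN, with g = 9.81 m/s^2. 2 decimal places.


Rg = W * 9.81 * grade / 100
Rg = 370 * 9.81 * 0.1 / 100
Rg = 3629.7 * 0.001
Rg = 3.63 kN

3.63


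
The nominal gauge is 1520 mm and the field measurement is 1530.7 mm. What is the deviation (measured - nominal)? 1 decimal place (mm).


Deviation = measured - nominal
Deviation = 1530.7 - 1520
Deviation = 10.7 mm

10.7


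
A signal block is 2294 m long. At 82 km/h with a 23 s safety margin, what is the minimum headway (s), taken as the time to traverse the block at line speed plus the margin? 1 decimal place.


V = 82 / 3.6 = 22.7778 m/s
Block traversal time = 2294 / 22.7778 = 100.7122 s
Headway = 100.7122 + 23
Headway = 123.7 s

123.7


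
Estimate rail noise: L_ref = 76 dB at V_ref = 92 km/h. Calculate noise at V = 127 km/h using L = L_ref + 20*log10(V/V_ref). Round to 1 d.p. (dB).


V/V_ref = 127 / 92 = 1.380435
log10(1.380435) = 0.140016
20 * 0.140016 = 2.8003
L = 76 + 2.8003 = 78.8 dB

78.8


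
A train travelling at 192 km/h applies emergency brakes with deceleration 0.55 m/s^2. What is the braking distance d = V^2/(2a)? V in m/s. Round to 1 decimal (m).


Convert speed: V = 192 / 3.6 = 53.3333 m/s
V^2 = 2844.4444
d = 2844.4444 / (2 * 0.55)
d = 2844.4444 / 1.1
d = 2585.9 m

2585.9


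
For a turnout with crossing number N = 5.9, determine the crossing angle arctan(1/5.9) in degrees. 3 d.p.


1/N = 1/5.9 = 0.169492
angle = arctan(0.169492) = 0.167896 rad
angle = 0.167896 * 180/pi = 9.620 degrees

9.620


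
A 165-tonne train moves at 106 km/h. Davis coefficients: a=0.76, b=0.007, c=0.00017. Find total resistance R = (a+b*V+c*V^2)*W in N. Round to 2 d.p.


b*V = 0.007 * 106 = 0.742
c*V^2 = 0.00017 * 11236 = 1.91012
R_per_t = 0.76 + 0.742 + 1.91012 = 3.41212 N/t
R_total = 3.41212 * 165 = 563.00 N

563.00


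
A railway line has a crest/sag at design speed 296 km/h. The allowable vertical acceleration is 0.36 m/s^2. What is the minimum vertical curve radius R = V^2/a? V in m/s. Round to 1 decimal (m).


Convert speed: V = 296 / 3.6 = 82.2222 m/s
V^2 = 6760.4938 m^2/s^2
R_v = 6760.4938 / 0.36
R_v = 18779.1 m

18779.1


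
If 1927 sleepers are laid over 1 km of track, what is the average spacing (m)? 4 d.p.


Spacing = 1000 m / number of sleepers
Spacing = 1000 / 1927
Spacing = 0.5189 m

0.5189


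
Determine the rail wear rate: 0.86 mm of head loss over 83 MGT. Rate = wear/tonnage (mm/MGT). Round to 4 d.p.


Wear rate = total wear / cumulative tonnage
Rate = 0.86 / 83
Rate = 0.0104 mm/MGT

0.0104


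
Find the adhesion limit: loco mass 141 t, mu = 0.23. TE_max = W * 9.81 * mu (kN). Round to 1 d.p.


TE_max = W * g * mu
TE_max = 141 * 9.81 * 0.23
TE_max = 1383.21 * 0.23
TE_max = 318.1 kN

318.1


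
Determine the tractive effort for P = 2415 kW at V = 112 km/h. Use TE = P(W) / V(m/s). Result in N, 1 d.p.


Convert: P = 2415 kW = 2415000 W
V = 112 / 3.6 = 31.1111 m/s
TE = 2415000 / 31.1111
TE = 77625.0 N

77625.0


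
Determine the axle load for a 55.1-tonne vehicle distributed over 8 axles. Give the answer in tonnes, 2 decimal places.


Load per axle = total weight / number of axles
Load = 55.1 / 8
Load = 6.89 tonnes

6.89


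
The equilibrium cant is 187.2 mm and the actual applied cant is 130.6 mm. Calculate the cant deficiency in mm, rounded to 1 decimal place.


Cant deficiency = equilibrium cant - actual cant
CD = 187.2 - 130.6
CD = 56.6 mm

56.6


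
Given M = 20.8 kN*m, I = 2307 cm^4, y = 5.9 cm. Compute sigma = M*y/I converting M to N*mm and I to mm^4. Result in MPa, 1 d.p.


Convert units:
M = 20.8 kN*m = 20800000 N*mm
y = 5.9 cm = 59 mm
I = 2307 cm^4 = 23070000 mm^4
sigma = 20800000 * 59 / 23070000
sigma = 53.2 MPa

53.2


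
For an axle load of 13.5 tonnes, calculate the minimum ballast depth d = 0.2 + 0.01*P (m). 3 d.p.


d = 0.2 + 0.01 * 13.5
d = 0.2 + 0.135
d = 0.335 m

0.335


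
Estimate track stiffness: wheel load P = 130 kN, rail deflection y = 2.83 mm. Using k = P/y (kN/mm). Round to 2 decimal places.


Track stiffness k = P / y
k = 130 / 2.83
k = 45.94 kN/mm

45.94


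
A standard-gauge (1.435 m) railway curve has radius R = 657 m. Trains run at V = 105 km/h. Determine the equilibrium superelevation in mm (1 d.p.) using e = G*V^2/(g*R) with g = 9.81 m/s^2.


Convert speed: V = 105 / 3.6 = 29.1667 m/s
Apply formula: e = 1.435 * 29.1667^2 / (9.81 * 657)
e = 1.435 * 850.6944 / 6445.17
e = 0.189405 m = 189.4 mm

189.4


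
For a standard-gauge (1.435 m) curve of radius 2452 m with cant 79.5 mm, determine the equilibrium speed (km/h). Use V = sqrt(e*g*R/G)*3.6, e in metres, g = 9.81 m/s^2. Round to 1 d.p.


Convert cant: e = 79.5 mm = 0.0795 m
V_ms = sqrt(0.0795 * 9.81 * 2452 / 1.435)
V_ms = sqrt(1332.61501) = 36.505 m/s
V = 36.505 * 3.6 = 131.4 km/h

131.4


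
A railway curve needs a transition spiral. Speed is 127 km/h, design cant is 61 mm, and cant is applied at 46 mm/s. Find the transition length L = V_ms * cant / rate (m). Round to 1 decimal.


Convert speed: V = 127 / 3.6 = 35.2778 m/s
L = 35.2778 * 61 / 46
L = 2151.9444 / 46
L = 46.8 m

46.8


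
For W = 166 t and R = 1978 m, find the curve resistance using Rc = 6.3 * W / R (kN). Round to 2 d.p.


Rc = 6.3 * W / R
Rc = 6.3 * 166 / 1978
Rc = 1045.8 / 1978
Rc = 0.53 kN

0.53


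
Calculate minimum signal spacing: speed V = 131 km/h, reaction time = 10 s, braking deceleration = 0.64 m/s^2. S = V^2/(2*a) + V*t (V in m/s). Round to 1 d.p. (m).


V = 131 / 3.6 = 36.3889 m/s
Braking distance = 36.3889^2 / (2*0.64) = 1034.4932 m
Sighting distance = 36.3889 * 10 = 363.8889 m
S = 1034.4932 + 363.8889 = 1398.4 m

1398.4


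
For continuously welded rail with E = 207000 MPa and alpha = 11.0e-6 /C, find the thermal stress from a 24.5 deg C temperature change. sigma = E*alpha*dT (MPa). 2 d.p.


sigma = E * alpha * dT
sigma = 207000 * 11.0e-6 * 24.5
sigma = 2.277 * 24.5
sigma = 55.79 MPa

55.79


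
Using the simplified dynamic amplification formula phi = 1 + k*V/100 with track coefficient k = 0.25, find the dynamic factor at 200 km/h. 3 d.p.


phi = 1 + k * V / 100
phi = 1 + 0.25 * 200 / 100
phi = 1 + 0.5
phi = 1.500

1.500


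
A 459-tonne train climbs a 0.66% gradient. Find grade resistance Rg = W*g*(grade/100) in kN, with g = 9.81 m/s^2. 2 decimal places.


Rg = W * 9.81 * grade / 100
Rg = 459 * 9.81 * 0.66 / 100
Rg = 4502.79 * 0.0066
Rg = 29.72 kN

29.72


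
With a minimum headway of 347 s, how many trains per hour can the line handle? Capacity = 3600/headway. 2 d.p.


Capacity = 3600 / headway
Capacity = 3600 / 347
Capacity = 10.37 trains/hour

10.37


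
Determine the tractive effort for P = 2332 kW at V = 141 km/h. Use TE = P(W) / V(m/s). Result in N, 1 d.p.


Convert: P = 2332 kW = 2332000 W
V = 141 / 3.6 = 39.1667 m/s
TE = 2332000 / 39.1667
TE = 59540.4 N

59540.4


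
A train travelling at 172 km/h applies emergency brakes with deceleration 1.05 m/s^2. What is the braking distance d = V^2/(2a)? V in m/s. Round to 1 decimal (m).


Convert speed: V = 172 / 3.6 = 47.7778 m/s
V^2 = 2282.716
d = 2282.716 / (2 * 1.05)
d = 2282.716 / 2.1
d = 1087.0 m

1087.0


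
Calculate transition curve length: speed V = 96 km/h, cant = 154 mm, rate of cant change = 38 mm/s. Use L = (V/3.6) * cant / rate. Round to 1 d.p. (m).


Convert speed: V = 96 / 3.6 = 26.6667 m/s
L = 26.6667 * 154 / 38
L = 4106.6667 / 38
L = 108.1 m

108.1


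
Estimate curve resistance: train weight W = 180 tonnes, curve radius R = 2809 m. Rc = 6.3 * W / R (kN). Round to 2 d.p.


Rc = 6.3 * W / R
Rc = 6.3 * 180 / 2809
Rc = 1134.0 / 2809
Rc = 0.40 kN

0.40


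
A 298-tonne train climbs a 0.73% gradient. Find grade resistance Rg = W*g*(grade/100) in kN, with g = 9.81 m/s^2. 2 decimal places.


Rg = W * 9.81 * grade / 100
Rg = 298 * 9.81 * 0.73 / 100
Rg = 2923.38 * 0.0073
Rg = 21.34 kN

21.34


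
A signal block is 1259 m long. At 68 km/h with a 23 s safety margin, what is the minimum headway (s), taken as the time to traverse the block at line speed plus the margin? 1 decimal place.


V = 68 / 3.6 = 18.8889 m/s
Block traversal time = 1259 / 18.8889 = 66.6529 s
Headway = 66.6529 + 23
Headway = 89.7 s

89.7


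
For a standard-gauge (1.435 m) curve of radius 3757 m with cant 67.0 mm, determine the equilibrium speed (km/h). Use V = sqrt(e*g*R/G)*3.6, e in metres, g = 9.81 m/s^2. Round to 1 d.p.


Convert cant: e = 67.0 mm = 0.0670 m
V_ms = sqrt(0.0670 * 9.81 * 3757 / 1.435)
V_ms = sqrt(1720.810725) = 41.4827 m/s
V = 41.4827 * 3.6 = 149.3 km/h

149.3


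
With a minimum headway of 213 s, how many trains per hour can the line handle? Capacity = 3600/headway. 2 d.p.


Capacity = 3600 / headway
Capacity = 3600 / 213
Capacity = 16.90 trains/hour

16.90


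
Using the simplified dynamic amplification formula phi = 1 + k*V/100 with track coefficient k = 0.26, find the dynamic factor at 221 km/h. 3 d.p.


phi = 1 + k * V / 100
phi = 1 + 0.26 * 221 / 100
phi = 1 + 0.5746
phi = 1.575

1.575


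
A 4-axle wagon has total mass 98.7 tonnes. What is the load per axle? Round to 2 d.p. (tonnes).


Load per axle = total weight / number of axles
Load = 98.7 / 4
Load = 24.68 tonnes

24.68


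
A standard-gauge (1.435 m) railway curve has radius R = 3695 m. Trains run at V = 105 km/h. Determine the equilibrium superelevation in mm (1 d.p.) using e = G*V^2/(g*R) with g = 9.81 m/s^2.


Convert speed: V = 105 / 3.6 = 29.1667 m/s
Apply formula: e = 1.435 * 29.1667^2 / (9.81 * 3695)
e = 1.435 * 850.6944 / 36247.95
e = 0.033678 m = 33.7 mm

33.7


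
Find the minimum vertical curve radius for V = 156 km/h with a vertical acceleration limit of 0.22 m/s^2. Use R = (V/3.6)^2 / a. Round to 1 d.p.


Convert speed: V = 156 / 3.6 = 43.3333 m/s
V^2 = 1877.7778 m^2/s^2
R_v = 1877.7778 / 0.22
R_v = 8535.4 m

8535.4


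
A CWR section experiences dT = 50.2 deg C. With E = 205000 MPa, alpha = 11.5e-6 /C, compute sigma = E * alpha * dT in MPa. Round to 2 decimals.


sigma = E * alpha * dT
sigma = 205000 * 11.5e-6 * 50.2
sigma = 2.3575 * 50.2
sigma = 118.35 MPa

118.35


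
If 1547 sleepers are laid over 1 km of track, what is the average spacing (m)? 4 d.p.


Spacing = 1000 m / number of sleepers
Spacing = 1000 / 1547
Spacing = 0.6464 m

0.6464


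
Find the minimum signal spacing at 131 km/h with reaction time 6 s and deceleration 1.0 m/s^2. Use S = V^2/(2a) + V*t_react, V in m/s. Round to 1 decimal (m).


V = 131 / 3.6 = 36.3889 m/s
Braking distance = 36.3889^2 / (2*1.0) = 662.0756 m
Sighting distance = 36.3889 * 6 = 218.3333 m
S = 662.0756 + 218.3333 = 880.4 m

880.4


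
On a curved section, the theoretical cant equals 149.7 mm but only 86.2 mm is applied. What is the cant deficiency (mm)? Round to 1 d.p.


Cant deficiency = equilibrium cant - actual cant
CD = 149.7 - 86.2
CD = 63.5 mm

63.5


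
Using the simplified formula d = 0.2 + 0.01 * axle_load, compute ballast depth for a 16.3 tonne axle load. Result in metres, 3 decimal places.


d = 0.2 + 0.01 * 16.3
d = 0.2 + 0.163
d = 0.363 m

0.363


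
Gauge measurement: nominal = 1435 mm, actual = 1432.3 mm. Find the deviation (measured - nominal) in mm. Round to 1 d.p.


Deviation = measured - nominal
Deviation = 1432.3 - 1435
Deviation = -2.7 mm

-2.7


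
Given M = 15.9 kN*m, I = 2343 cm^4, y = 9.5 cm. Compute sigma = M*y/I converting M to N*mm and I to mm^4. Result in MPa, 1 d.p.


Convert units:
M = 15.9 kN*m = 15900000 N*mm
y = 9.5 cm = 95 mm
I = 2343 cm^4 = 23430000 mm^4
sigma = 15900000 * 95 / 23430000
sigma = 64.5 MPa

64.5


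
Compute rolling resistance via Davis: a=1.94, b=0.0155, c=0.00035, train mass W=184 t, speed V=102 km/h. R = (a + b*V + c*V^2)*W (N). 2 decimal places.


b*V = 0.0155 * 102 = 1.581
c*V^2 = 0.00035 * 10404 = 3.6414
R_per_t = 1.94 + 1.581 + 3.6414 = 7.1624 N/t
R_total = 7.1624 * 184 = 1317.88 N

1317.88


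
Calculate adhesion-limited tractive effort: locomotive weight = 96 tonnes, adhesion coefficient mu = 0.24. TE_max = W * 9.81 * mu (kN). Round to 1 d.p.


TE_max = W * g * mu
TE_max = 96 * 9.81 * 0.24
TE_max = 941.76 * 0.24
TE_max = 226.0 kN

226.0


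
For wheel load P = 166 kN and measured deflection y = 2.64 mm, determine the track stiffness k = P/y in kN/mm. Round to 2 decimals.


Track stiffness k = P / y
k = 166 / 2.64
k = 62.88 kN/mm

62.88


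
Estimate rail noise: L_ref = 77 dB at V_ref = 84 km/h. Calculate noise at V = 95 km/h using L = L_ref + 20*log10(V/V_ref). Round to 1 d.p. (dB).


V/V_ref = 95 / 84 = 1.130952
log10(1.130952) = 0.053444
20 * 0.053444 = 1.0689
L = 77 + 1.0689 = 78.1 dB

78.1


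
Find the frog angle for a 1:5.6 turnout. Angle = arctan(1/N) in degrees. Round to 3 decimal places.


1/N = 1/5.6 = 0.178571
angle = arctan(0.178571) = 0.176709 rad
angle = 0.176709 * 180/pi = 10.125 degrees

10.125


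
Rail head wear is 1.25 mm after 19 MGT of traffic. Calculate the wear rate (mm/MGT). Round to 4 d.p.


Wear rate = total wear / cumulative tonnage
Rate = 1.25 / 19
Rate = 0.0658 mm/MGT

0.0658


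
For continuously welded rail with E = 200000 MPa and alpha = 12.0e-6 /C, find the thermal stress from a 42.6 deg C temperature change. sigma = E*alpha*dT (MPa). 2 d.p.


sigma = E * alpha * dT
sigma = 200000 * 12.0e-6 * 42.6
sigma = 2.4 * 42.6
sigma = 102.24 MPa

102.24


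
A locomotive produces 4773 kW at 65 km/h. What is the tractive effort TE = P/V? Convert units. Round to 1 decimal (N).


Convert: P = 4773 kW = 4773000 W
V = 65 / 3.6 = 18.0556 m/s
TE = 4773000 / 18.0556
TE = 264350.8 N

264350.8


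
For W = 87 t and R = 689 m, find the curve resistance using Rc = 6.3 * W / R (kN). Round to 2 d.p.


Rc = 6.3 * W / R
Rc = 6.3 * 87 / 689
Rc = 548.1 / 689
Rc = 0.80 kN

0.80


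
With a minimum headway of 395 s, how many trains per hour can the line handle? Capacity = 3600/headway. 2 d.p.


Capacity = 3600 / headway
Capacity = 3600 / 395
Capacity = 9.11 trains/hour

9.11


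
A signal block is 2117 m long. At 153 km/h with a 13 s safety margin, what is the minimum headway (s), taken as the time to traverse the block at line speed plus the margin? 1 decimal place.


V = 153 / 3.6 = 42.5 m/s
Block traversal time = 2117 / 42.5 = 49.8118 s
Headway = 49.8118 + 13
Headway = 62.8 s

62.8


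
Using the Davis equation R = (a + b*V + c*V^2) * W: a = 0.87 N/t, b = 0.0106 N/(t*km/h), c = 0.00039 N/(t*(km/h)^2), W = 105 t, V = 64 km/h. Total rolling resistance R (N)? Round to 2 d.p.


b*V = 0.0106 * 64 = 0.6784
c*V^2 = 0.00039 * 4096 = 1.59744
R_per_t = 0.87 + 0.6784 + 1.59744 = 3.14584 N/t
R_total = 3.14584 * 105 = 330.31 N

330.31


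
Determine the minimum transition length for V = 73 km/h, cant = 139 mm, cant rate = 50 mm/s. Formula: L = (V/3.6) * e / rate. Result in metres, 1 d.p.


Convert speed: V = 73 / 3.6 = 20.2778 m/s
L = 20.2778 * 139 / 50
L = 2818.6111 / 50
L = 56.4 m

56.4


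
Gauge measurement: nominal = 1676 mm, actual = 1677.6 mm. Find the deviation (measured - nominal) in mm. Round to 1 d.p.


Deviation = measured - nominal
Deviation = 1677.6 - 1676
Deviation = 1.6 mm

1.6


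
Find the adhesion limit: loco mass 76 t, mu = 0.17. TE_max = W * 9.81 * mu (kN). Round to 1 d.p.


TE_max = W * g * mu
TE_max = 76 * 9.81 * 0.17
TE_max = 745.56 * 0.17
TE_max = 126.7 kN

126.7


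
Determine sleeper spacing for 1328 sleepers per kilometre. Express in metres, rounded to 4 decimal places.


Spacing = 1000 m / number of sleepers
Spacing = 1000 / 1328
Spacing = 0.7530 m

0.7530


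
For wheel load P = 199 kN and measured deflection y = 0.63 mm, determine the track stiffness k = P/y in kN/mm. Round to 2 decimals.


Track stiffness k = P / y
k = 199 / 0.63
k = 315.87 kN/mm

315.87


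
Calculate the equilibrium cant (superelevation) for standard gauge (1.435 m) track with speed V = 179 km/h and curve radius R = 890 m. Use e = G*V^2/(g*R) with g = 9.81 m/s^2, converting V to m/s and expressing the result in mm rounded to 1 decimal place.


Convert speed: V = 179 / 3.6 = 49.7222 m/s
Apply formula: e = 1.435 * 49.7222^2 / (9.81 * 890)
e = 1.435 * 2472.2994 / 8730.9
e = 0.406344 m = 406.3 mm

406.3


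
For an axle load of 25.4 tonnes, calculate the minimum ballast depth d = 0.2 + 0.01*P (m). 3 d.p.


d = 0.2 + 0.01 * 25.4
d = 0.2 + 0.254
d = 0.454 m

0.454


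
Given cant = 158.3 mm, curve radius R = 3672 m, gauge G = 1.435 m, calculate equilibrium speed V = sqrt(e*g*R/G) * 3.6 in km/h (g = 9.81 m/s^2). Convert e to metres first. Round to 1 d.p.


Convert cant: e = 158.3 mm = 0.1583 m
V_ms = sqrt(0.1583 * 9.81 * 3672 / 1.435)
V_ms = sqrt(3973.751398) = 63.0377 m/s
V = 63.0377 * 3.6 = 226.9 km/h

226.9


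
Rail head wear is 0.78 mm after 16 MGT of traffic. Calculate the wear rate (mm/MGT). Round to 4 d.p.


Wear rate = total wear / cumulative tonnage
Rate = 0.78 / 16
Rate = 0.0488 mm/MGT

0.0488


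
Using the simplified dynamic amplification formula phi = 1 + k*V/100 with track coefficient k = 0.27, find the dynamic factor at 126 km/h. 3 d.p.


phi = 1 + k * V / 100
phi = 1 + 0.27 * 126 / 100
phi = 1 + 0.3402
phi = 1.340

1.340


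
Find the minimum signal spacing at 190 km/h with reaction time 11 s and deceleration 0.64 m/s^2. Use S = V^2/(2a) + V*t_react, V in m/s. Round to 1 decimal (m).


V = 190 / 3.6 = 52.7778 m/s
Braking distance = 52.7778^2 / (2*0.64) = 2176.1671 m
Sighting distance = 52.7778 * 11 = 580.5556 m
S = 2176.1671 + 580.5556 = 2756.7 m

2756.7


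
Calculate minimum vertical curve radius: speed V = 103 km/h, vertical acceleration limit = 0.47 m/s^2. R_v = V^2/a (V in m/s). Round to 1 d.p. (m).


Convert speed: V = 103 / 3.6 = 28.6111 m/s
V^2 = 818.5957 m^2/s^2
R_v = 818.5957 / 0.47
R_v = 1741.7 m

1741.7
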